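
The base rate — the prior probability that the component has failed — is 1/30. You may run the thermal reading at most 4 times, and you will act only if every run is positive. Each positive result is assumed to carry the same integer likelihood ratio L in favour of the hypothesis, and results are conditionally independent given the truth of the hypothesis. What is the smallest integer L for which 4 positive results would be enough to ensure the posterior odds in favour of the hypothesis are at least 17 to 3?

Prior odds = (1/30)/(29/30) = 1/29.
Target odds = 17/3.
Need L⁴ ≥ 17/3 ÷ (1/29) = 493/3.
3⁴ = 81 < 493/3 ≤ 256 = 4⁴, so L = 4.

4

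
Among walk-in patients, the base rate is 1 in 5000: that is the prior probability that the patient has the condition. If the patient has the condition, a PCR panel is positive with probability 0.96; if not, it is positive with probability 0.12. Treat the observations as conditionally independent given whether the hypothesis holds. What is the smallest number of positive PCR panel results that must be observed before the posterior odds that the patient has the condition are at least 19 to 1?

Prior odds = 0.0002/0.9998 = 1/4999.
Likelihood ratio of a positive = 0.96/0.12 = 8.
Target odds = 19.
Need (1/4999) × 8ⁿ ≥ 19, i.e. 8ⁿ ≥ 94981.
8⁵ = 32768 falls short of 94981 but 8⁶ = 262144 reaches it, so n = 6.

6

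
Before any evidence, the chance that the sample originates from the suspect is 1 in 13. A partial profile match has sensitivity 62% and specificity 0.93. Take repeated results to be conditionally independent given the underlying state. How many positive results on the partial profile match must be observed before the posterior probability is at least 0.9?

Prior odds: (1/13) ÷ (12/13) = 1/12.
False-positive rate = 1 − 0.93 = 0.07; likelihood ratio of a positive = 0.62/0.07 = 62/7.
Target posterior odds = 0.9/0.1 = 9.
Need (1/12) × (62/7)ⁿ ≥ 9, i.e. (62/7)ⁿ ≥ 108.
(62/7)² = 3844/49 falls short of 108 but (62/7)³ = 238328/343 reaches it, so n = 3.

3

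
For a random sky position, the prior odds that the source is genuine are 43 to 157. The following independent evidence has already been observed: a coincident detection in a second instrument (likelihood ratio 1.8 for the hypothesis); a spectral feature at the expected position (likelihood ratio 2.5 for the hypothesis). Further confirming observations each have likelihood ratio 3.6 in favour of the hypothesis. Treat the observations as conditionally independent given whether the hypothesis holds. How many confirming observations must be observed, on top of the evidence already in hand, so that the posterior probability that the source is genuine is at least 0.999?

Prior odds = 43/157.
Combined Bayes factor of the evidence already in hand = 1.8 × 2.5 = 4.5.
Odds after that evidence = (43/157) × 4.5 = 387/314.
Target odds = 0.999/0.001 = 999.
Need 3.6ⁿ ≥ 999 ÷ (387/314) = 34854/43.
3.6⁵ = 604.66176 falls short of 34854/43 but 3.6⁶ = 34012224/15625 reaches it, so n = 6.

6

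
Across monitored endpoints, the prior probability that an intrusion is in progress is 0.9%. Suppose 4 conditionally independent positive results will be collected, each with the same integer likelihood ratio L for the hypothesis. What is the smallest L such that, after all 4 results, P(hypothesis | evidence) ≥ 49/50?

Prior odds = 0.009/0.991 = 9/991.
Target odds = 0.98/0.02 = 49.
Need L⁴ ≥ 49 ÷ (9/991) = 48559/9.
8⁴ = 4096 < 48559/9 ≤ 6561 = 9⁴, so L = 9.

9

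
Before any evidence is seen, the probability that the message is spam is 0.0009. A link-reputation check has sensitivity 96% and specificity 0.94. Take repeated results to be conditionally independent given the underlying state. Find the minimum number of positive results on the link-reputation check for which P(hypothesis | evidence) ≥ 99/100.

Prior odds = 0.0009/0.9991 = 9/9991.
False-positive rate = 1 − 0.94 = 0.06; likelihood ratio of a positive = 0.96/0.06 = 16.
Target posterior odds = 0.99/0.01 = 99.
Require 16ⁿ ≥ 99 ÷ (9/9991) = 109901.
16⁴ = 65536 falls short of 109901 but 16⁵ = 1048576 reaches it, so n = 5.

5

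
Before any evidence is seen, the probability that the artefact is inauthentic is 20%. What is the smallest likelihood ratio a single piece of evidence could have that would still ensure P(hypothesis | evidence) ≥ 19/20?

Prior odds = 0.2/0.8 = 0.25.
Target odds = 0.95/0.05 = 19.
Required Bayes factor = 19 ÷ 0.25 = 76.

76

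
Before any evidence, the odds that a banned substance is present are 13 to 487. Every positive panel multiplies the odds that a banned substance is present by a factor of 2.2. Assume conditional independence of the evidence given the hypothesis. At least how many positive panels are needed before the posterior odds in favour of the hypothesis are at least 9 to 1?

8

Prior odds = 13/487.
Likelihood ratio per positive panel = 2.2.
Target odds = 9.
Need (13/487) × 2.2ⁿ ≥ 9, i.e. 2.2ⁿ ≥ 4383/13.
2.2⁷ = 19487171/78125 falls short of 4383/13 but 2.2⁸ = 214358881/390625 reaches it, so n = 8.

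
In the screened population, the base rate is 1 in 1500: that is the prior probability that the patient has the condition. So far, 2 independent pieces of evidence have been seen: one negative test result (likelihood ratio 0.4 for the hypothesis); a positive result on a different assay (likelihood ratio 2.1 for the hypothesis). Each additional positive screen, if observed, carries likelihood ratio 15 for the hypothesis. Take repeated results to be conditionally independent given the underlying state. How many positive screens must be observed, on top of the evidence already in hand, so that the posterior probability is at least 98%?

Prior odds = (1/1500)/(1499/1500) = 1/1499.
Combined Bayes factor of the evidence already in hand = 0.4 × 2.1 = 0.84.
Odds after that evidence = (1/1499) × 0.84 = 21/37475.
Target odds = 0.98/0.02 = 49.
Need 15ⁿ ≥ 49 ÷ (21/37475) = 262325/3.
15⁴ = 50625 falls short of 262325/3 but 15⁵ = 759375 reaches it, so n = 5.

5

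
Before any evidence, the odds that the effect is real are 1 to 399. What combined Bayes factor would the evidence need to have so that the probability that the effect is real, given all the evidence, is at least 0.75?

Prior odds = 1/399.
Target odds = 0.75/0.25 = 3.
Required Bayes factor = 3 ÷ (1/399) = 1197.

1197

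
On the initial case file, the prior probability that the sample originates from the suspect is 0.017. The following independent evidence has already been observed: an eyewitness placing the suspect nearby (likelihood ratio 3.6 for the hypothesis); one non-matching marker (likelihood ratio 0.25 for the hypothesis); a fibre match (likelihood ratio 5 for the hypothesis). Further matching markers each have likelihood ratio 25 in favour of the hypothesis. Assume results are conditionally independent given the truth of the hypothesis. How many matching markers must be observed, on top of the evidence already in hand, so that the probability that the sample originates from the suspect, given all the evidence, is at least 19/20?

Prior odds = 0.017/0.983 = 17/983.
Combined Bayes factor of the evidence already in hand = 3.6 × 0.25 × 5 = 4.5.
Odds after that evidence = (17/983) × 4.5 = 153/1966.
Target odds = 0.95/0.05 = 19.
Need 25ⁿ ≥ 19 ÷ (153/1966) = 37354/153.
25¹ = 25 falls short of 37354/153 but 25² = 625 reaches it, so n = 2.

2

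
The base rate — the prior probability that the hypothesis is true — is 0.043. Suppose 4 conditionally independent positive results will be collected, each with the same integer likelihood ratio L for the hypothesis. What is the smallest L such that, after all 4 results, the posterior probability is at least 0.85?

4

Prior odds = 0.043/0.957 = 43/957.
Target odds = 0.85/0.15 = 17/3.
Need L⁴ ≥ 17/3 ÷ (43/957) = 5423/43.
3⁴ = 81 < 5423/43 ≤ 256 = 4⁴, so L = 4.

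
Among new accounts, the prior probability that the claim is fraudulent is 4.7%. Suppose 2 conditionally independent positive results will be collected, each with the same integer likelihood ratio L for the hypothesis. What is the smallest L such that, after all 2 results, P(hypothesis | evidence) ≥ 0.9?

Prior odds = 0.047/0.953 = 47/953.
Target odds = 0.9/0.1 = 9.
Need L² ≥ 9 ÷ (47/953) = 8577/47.
13² = 169 < 8577/47 ≤ 196 = 14², so L = 14.

14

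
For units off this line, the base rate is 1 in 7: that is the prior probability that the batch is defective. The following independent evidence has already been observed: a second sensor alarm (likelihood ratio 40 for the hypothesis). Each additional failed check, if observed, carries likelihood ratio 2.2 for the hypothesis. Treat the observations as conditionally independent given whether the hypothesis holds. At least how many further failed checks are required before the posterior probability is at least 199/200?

5

Prior odds = (1/7)/(6/7) = 1/6.
Bayes factor of the evidence already in hand = 40.
Odds after that evidence = (1/6) × 40 = 20/3.
Target odds = 0.995/0.005 = 199.
Need 2.2ⁿ ≥ 199 ÷ (20/3) = 29.85.
2.2⁴ = 23.4256 falls short of 29.85 but 2.2⁵ = 51.53632 reaches it, so n = 5.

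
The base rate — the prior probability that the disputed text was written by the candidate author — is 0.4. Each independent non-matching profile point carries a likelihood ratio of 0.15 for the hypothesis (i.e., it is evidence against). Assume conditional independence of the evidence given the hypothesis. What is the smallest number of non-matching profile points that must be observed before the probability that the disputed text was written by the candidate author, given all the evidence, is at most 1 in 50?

2

Prior odds: 0.4 ÷ 0.6 = 2/3.
Likelihood ratio per non-matching profile point = 0.15.
Target odds: 0.02 ÷ 0.98 = 1/49.
Need (2/3) × 0.15ⁿ ≤ 1/49, i.e. 0.15ⁿ ≤ 3/98.
0.15¹ = 0.15 is still above 3/98 but 0.15² = 0.0225 is at or below it, so n = 2.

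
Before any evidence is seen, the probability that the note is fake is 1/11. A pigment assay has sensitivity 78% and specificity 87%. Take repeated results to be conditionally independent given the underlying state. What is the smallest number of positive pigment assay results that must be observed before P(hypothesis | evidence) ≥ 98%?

Prior odds = (1/11)/(10/11) = 0.1.
False-positive rate = 1 − 0.87 = 0.13; likelihood ratio of a positive = 0.78/0.13 = 6.
Target odds: 0.98 ÷ 0.02 = 49.
Require 6ⁿ ≥ 49 ÷ 0.1 = 490.
6³ = 216 falls short of 490 but 6⁴ = 1296 reaches it, so n = 4.

4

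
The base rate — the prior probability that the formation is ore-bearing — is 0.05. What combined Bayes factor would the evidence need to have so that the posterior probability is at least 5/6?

Prior odds = 0.05/0.95 = 1/19.
Target odds = (5/6)/(1/6) = 5.
Required Bayes factor = 5 ÷ (1/19) = 95.

95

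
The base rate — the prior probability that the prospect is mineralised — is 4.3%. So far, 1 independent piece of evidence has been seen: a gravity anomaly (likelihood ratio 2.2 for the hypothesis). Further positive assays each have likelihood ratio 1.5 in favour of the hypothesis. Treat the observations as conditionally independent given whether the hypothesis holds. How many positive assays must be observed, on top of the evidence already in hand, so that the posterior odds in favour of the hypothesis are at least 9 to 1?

12

Prior odds = 0.043/0.957 = 43/957.
Bayes factor of the evidence already in hand = 2.2.
Odds after that evidence = (43/957) × 2.2 = 43/435.
Target odds = 9.
Need 1.5ⁿ ≥ 9 ÷ (43/435) = 3915/43.
1.5¹¹ = 177147/2048 falls short of 3915/43 but 1.5¹² = 531441/4096 reaches it, so n = 12.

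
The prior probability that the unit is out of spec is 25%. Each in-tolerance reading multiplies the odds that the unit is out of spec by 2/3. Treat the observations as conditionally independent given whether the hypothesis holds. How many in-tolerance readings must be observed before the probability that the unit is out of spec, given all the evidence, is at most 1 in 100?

Prior odds = 0.25/0.75 = 1/3.
Likelihood ratio per in-tolerance reading = 2/3.
Target odds: 0.01 ÷ 0.99 = 1/99.
Need (1/3) × (2/3)ⁿ ≤ 1/99, i.e. (2/3)ⁿ ≤ 1/33.
(2/3)⁸ = 256/6561 is still above 1/33 but (2/3)⁹ = 512/19683 is at or below it, so n = 9.

9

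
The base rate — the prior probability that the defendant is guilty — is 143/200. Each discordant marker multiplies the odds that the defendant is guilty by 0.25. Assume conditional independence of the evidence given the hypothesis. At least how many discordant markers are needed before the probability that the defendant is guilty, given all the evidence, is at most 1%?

4

Prior odds = 0.715/0.285 = 143/57.
Likelihood ratio per discordant marker = 0.25.
Target posterior odds = 0.01/0.99 = 1/99.
Require 0.25ⁿ ≤ 1/99 ÷ (143/57) = 19/4719.
0.25³ = 0.015625 is still above 19/4719 but 0.25⁴ = 0.00390625 is at or below it, so n = 4.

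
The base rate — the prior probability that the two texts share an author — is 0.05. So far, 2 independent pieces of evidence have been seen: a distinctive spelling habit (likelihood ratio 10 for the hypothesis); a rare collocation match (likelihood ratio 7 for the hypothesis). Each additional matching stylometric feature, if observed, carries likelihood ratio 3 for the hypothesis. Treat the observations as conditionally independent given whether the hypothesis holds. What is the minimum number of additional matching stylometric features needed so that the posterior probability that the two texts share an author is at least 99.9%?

Prior odds = 0.05/0.95 = 1/19.
Combined Bayes factor of the evidence already in hand = 10 × 7 = 70.
Odds after that evidence = (1/19) × 70 = 70/19.
Target odds = 0.999/0.001 = 999.
Need 3ⁿ ≥ 999 ÷ (70/19) = 18981/70.
3⁵ = 243 falls short of 18981/70 but 3⁶ = 729 reaches it, so n = 6.

6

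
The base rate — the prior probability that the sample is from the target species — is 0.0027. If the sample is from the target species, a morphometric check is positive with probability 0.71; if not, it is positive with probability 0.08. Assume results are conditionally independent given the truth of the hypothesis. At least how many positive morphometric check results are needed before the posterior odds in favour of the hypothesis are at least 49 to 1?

Prior odds: 0.0027 ÷ 0.9973 = 27/9973.
Likelihood ratio of a positive = 0.71/0.08 = 8.875.
Target odds = 49.
Require 8.875ⁿ ≥ 49 ÷ (27/9973) = 488677/27.
8.875⁴ = 25411681/4096 falls short of 488677/27 but 8.875⁵ ≈55060.7 reaches it, so n = 5.

5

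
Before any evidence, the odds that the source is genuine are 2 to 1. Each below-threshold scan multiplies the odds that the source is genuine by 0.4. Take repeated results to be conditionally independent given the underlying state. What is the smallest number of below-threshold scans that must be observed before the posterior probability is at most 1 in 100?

6

Prior odds = 2.
Likelihood ratio per below-threshold scan = 0.4.
Target posterior odds = 0.01/0.99 = 1/99.
Require 0.4ⁿ ≤ 1/99 ÷ 2 = 1/198.
0.4⁵ = 0.01024 is still above 1/198 but 0.4⁶ = 64/15625 is at or below it, so n = 6.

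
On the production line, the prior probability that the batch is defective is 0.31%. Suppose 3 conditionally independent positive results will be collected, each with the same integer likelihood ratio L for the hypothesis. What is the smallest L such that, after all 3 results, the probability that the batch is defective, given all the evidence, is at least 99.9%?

Prior odds = 0.0031/0.9969 = 31/9969.
Target odds = 0.999/0.001 = 999.
Need L³ ≥ 999 ÷ (31/9969) = 9959031/31.
68³ = 314432 < 9959031/31 ≤ 328509 = 69³, so L = 69.

69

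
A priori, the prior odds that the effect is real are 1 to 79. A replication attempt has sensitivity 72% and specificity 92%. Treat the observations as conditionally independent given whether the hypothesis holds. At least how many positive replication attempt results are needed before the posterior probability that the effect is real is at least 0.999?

6

Prior odds = 1/79.
False-positive rate = 1 − 0.92 = 0.08; likelihood ratio of a positive = 0.72/0.08 = 9.
Target posterior odds = 0.999/0.001 = 999.
Need (1/79) × 9ⁿ ≥ 999, i.e. 9ⁿ ≥ 78921.
9⁵ = 59049 falls short of 78921 but 9⁶ = 531441 reaches it, so n = 6.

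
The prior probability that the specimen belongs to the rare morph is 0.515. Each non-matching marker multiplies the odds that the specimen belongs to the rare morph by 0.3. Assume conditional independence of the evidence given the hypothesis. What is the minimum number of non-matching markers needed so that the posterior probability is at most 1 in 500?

6

Prior odds: 0.515 ÷ 0.485 = 103/97.
Likelihood ratio per non-matching marker = 0.3.
Target odds: 0.002 ÷ 0.998 = 1/499.
Need (103/97) × 0.3ⁿ ≤ 1/499, i.e. 0.3ⁿ ≤ 97/51397.
0.3⁵ = 243/100000 is still above 97/51397 but 0.3⁶ = 729/1000000 is at or below it, so n = 6.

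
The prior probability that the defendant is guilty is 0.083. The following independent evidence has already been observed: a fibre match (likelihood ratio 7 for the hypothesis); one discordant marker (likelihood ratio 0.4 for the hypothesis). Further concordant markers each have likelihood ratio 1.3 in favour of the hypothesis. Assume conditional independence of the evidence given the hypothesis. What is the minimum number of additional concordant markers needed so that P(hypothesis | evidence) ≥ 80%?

11

Prior odds = 0.083/0.917 = 83/917.
Combined Bayes factor of the evidence already in hand = 7 × 0.4 = 2.8.
Odds after that evidence = (83/917) × 2.8 = 166/655.
Target odds = 0.8/0.2 = 4.
Need 1.3ⁿ ≥ 4 ÷ (166/655) = 1310/83.
1.3¹⁰ ≈13.7858 falls short of 1310/83 but 1.3¹¹ ≈17.9216 reaches it, so n = 11.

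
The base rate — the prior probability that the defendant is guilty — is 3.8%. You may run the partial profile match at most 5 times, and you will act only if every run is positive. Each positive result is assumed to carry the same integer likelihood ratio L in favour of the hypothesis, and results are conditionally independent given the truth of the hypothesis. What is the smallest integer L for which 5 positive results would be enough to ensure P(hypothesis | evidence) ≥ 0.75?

Prior odds = 0.038/0.962 = 19/481.
Target odds = 0.75/0.25 = 3.
Need L⁵ ≥ 3 ÷ (19/481) = 1443/19.
2⁵ = 32 < 1443/19 ≤ 243 = 3⁵, so L = 3.

3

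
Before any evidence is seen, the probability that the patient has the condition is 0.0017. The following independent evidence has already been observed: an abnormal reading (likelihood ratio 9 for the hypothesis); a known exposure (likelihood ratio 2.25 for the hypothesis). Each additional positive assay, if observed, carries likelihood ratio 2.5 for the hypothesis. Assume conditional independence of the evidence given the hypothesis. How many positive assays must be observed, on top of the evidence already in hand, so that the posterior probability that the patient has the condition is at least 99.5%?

10

Prior odds = 0.0017/0.9983 = 17/9983.
Combined Bayes factor of the evidence already in hand = 9 × 2.25 = 20.25.
Odds after that evidence = (17/9983) × 20.25 = 1377/39932.
Target odds = 0.995/0.005 = 199.
Need 2.5ⁿ ≥ 199 ÷ (1377/39932) = 7946468/1377.
2.5⁹ = 1953125/512 falls short of 7946468/1377 but 2.5¹⁰ = 9765625/1024 reaches it, so n = 10.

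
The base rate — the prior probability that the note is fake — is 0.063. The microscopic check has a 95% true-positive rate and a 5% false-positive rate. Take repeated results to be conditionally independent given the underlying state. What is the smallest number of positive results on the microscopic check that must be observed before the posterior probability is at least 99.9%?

Prior odds = 0.063/0.937 = 63/937.
Likelihood ratio of a positive result = 0.95/0.05 = 19.
Target posterior odds = 0.999/0.001 = 999.
Require 19ⁿ ≥ 999 ÷ (63/937) = 104007/7.
19³ = 6859 falls short of 104007/7 but 19⁴ = 130321 reaches it, so n = 4.

4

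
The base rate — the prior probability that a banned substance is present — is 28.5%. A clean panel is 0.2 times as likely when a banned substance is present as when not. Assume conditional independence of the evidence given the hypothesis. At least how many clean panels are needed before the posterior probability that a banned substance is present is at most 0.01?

3

Prior odds: 0.285 ÷ 0.715 = 57/143.
Likelihood ratio per clean panel = 0.2.
Target posterior odds = 0.01/0.99 = 1/99.
Need (57/143) × 0.2ⁿ ≤ 1/99, i.e. 0.2ⁿ ≤ 13/513.
0.2² = 0.04 is still above 13/513 but 0.2³ = 0.008 is at or below it, so n = 3.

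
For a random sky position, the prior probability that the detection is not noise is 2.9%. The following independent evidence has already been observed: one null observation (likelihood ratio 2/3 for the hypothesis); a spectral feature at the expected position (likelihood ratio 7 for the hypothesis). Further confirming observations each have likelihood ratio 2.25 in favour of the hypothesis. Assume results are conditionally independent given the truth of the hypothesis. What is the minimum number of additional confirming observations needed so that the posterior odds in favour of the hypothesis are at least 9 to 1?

6

Prior odds = 0.029/0.971 = 29/971.
Combined Bayes factor of the evidence already in hand = (2/3) × 7 = 14/3.
Odds after that evidence = (29/971) × 14/3 = 406/2913.
Target odds = 9.
Need 2.25ⁿ ≥ 9 ÷ (406/2913) = 26217/406.
2.25⁵ = 59049/1024 falls short of 26217/406 but 2.25⁶ = 531441/4096 reaches it, so n = 6.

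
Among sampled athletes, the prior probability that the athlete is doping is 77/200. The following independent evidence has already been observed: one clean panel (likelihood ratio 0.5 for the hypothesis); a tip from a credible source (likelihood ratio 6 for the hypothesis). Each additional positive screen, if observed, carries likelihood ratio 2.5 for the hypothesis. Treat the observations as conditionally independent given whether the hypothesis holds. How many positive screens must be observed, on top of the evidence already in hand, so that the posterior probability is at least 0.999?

7

Prior odds = 0.385/0.615 = 77/123.
Combined Bayes factor of the evidence already in hand = 0.5 × 6 = 3.
Odds after that evidence = (77/123) × 3 = 77/41.
Target odds = 0.999/0.001 = 999.
Need 2.5ⁿ ≥ 999 ÷ (77/41) = 40959/77.
2.5⁶ = 244.140625 falls short of 40959/77 but 2.5⁷ = 610.3515625 reaches it, so n = 7.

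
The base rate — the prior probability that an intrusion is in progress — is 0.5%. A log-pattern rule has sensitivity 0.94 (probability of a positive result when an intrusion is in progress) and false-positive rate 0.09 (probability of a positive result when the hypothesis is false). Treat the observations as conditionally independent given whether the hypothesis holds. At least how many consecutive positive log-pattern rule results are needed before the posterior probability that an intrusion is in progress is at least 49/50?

Prior odds = 0.005/0.995 = 1/199.
Likelihood ratio of a positive result = 0.94/0.09 = 94/9.
Target posterior odds = 0.98/0.02 = 49.
Need (1/199) × (94/9)ⁿ ≥ 49, i.e. (94/9)ⁿ ≥ 9751.
(94/9)³ = 830584/729 falls short of 9751 but (94/9)⁴ = 78074896/6561 reaches it, so n = 4.

4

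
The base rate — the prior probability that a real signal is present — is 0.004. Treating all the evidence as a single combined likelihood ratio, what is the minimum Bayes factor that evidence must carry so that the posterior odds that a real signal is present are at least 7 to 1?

1743

Prior odds = 0.004/0.996 = 1/249.
Target odds = 7.
Required Bayes factor = 7 ÷ (1/249) = 1743.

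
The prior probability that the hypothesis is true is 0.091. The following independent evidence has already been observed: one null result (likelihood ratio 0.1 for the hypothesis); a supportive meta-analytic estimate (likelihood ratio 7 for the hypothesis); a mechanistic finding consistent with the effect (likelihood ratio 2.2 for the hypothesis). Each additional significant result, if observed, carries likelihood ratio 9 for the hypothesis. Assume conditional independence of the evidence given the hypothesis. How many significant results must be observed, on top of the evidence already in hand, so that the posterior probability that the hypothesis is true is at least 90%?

Prior odds = 0.091/0.909 = 91/909.
Combined Bayes factor of the evidence already in hand = 0.1 × 7 × 2.2 = 1.54.
Odds after that evidence = (91/909) × 1.54 = 7007/45450.
Target odds = 0.9/0.1 = 9.
Need 9ⁿ ≥ 9 ÷ (7007/45450) = 409050/7007.
9¹ = 9 falls short of 409050/7007 but 9² = 81 reaches it, so n = 2.

2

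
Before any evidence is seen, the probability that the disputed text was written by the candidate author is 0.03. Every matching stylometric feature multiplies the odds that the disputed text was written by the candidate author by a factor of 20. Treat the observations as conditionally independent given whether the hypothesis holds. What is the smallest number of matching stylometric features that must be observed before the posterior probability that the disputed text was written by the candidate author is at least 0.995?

3

Prior odds: 0.03 ÷ 0.97 = 3/97.
Likelihood ratio per matching stylometric feature = 20.
Target posterior odds = 0.995/0.005 = 199.
Require 20ⁿ ≥ 199 ÷ (3/97) = 19303/3.
20² = 400 falls short of 19303/3 but 20³ = 8000 reaches it, so n = 3.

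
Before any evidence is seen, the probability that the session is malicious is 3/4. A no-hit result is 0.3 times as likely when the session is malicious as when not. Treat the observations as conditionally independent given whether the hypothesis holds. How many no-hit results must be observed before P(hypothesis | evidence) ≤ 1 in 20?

4

Prior odds = 0.75/0.25 = 3.
Likelihood ratio per no-hit result = 0.3.
Target odds: 0.05 ÷ 0.95 = 1/19.
Need 3 × 0.3ⁿ ≤ 1/19, i.e. 0.3ⁿ ≤ 1/57.
0.3³ = 0.027 is still above 1/57 but 0.3⁴ = 0.0081 is at or below it, so n = 4.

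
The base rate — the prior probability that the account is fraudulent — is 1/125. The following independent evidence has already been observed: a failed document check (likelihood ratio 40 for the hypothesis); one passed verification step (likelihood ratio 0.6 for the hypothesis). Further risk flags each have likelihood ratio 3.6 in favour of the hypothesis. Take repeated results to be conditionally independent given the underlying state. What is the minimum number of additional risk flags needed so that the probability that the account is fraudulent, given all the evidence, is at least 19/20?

Prior odds = 0.008/0.992 = 1/124.
Combined Bayes factor of the evidence already in hand = 40 × 0.6 = 24.
Odds after that evidence = (1/124) × 24 = 6/31.
Target odds = 0.95/0.05 = 19.
Need 3.6ⁿ ≥ 19 ÷ (6/31) = 589/6.
3.6³ = 46.656 falls short of 589/6 but 3.6⁴ = 167.9616 reaches it, so n = 4.

4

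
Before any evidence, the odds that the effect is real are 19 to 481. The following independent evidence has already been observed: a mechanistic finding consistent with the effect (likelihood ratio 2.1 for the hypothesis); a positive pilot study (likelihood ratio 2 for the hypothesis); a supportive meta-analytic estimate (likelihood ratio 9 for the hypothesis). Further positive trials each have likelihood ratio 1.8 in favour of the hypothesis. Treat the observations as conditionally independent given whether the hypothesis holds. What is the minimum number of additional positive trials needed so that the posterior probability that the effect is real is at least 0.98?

6

Prior odds = 19/481.
Combined Bayes factor of the evidence already in hand = 2.1 × 2 × 9 = 37.8.
Odds after that evidence = (19/481) × 37.8 = 3591/2405.
Target odds = 0.98/0.02 = 49.
Need 1.8ⁿ ≥ 49 ÷ (3591/2405) = 16835/513.
1.8⁵ = 18.89568 falls short of 16835/513 but 1.8⁶ = 531441/15625 reaches it, so n = 6.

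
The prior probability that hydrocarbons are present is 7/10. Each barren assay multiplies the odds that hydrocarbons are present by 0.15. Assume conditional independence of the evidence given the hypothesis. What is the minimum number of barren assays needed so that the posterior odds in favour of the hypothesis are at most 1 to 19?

Prior odds: 0.7 ÷ 0.3 = 7/3.
Likelihood ratio per barren assay = 0.15.
Target odds = 1/19.
Require 0.15ⁿ ≤ 1/19 ÷ (7/3) = 3/133.
0.15¹ = 0.15 is still above 3/133 but 0.15² = 0.0225 is at or below it, so n = 2.

2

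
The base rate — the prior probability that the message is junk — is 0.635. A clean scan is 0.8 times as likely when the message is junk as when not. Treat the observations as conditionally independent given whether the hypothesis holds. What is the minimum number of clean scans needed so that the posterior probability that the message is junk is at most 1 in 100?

Prior odds = 0.635/0.365 = 127/73.
Likelihood ratio per clean scan = 0.8.
Target odds: 0.01 ÷ 0.99 = 1/99.
Require 0.8ⁿ ≤ 1/99 ÷ (127/73) = 73/12573.
0.8²³ ≈0.00590296 is still above 73/12573 but 0.8²⁴ ≈0.00472237 is at or below it, so n = 24.

24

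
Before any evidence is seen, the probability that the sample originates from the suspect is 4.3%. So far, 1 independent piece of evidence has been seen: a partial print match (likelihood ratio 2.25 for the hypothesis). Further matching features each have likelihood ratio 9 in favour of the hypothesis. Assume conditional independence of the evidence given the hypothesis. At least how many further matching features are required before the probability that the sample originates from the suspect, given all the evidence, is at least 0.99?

Prior odds = 0.043/0.957 = 43/957.
Bayes factor of the evidence already in hand = 2.25.
Odds after that evidence = (43/957) × 2.25 = 129/1276.
Target odds = 0.99/0.01 = 99.
Need 9ⁿ ≥ 99 ÷ (129/1276) = 42108/43.
9³ = 729 falls short of 42108/43 but 9⁴ = 6561 reaches it, so n = 4.

4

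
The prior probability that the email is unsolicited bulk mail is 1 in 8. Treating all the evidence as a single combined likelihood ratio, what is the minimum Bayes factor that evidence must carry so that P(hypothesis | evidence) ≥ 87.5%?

49

Prior odds = 0.125/0.875 = 1/7.
Target odds = 0.875/0.125 = 7.
Required Bayes factor = 7 ÷ (1/7) = 49.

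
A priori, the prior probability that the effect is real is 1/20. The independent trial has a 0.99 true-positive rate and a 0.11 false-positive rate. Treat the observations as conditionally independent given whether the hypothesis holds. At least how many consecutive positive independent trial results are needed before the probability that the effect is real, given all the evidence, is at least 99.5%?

Prior odds = 0.05/0.95 = 1/19.
Likelihood ratio of a positive result = 0.99/0.11 = 9.
Target odds: 0.995 ÷ 0.005 = 199.
Need (1/19) × 9ⁿ ≥ 199, i.e. 9ⁿ ≥ 3781.
9³ = 729 falls short of 3781 but 9⁴ = 6561 reaches it, so n = 4.

4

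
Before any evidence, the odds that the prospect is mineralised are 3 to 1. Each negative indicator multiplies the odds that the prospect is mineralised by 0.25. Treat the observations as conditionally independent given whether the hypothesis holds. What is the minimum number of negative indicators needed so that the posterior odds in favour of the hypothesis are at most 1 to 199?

Prior odds = 3.
Likelihood ratio per negative indicator = 0.25.
Target odds = 1/199.
Require 0.25ⁿ ≤ 1/199 ÷ 3 = 1/597.
0.25⁴ = 0.00390625 is still above 1/597 but 0.25⁵ = 1/1024 is at or below it, so n = 5.

5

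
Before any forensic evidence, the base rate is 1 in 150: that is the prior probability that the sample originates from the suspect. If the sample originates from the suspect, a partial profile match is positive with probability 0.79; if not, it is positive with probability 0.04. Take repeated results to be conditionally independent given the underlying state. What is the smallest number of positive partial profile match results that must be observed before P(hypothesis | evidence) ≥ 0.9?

3

Prior odds: (1/150) ÷ (149/150) = 1/149.
Likelihood ratio of a positive = 0.79/0.04 = 19.75.
Target odds: 0.9 ÷ 0.1 = 9.
Require 19.75ⁿ ≥ 9 ÷ (1/149) = 1341.
19.75² = 390.0625 falls short of 1341 but 19.75³ = 7703.734375 reaches it, so n = 3.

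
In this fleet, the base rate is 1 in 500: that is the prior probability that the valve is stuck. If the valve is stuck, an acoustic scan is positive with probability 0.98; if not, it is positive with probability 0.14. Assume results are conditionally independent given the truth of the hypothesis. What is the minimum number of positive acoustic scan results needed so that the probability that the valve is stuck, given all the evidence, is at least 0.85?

Prior odds = 0.002/0.998 = 1/499.
Likelihood ratio of a positive = 0.98/0.14 = 7.
Target posterior odds = 0.85/0.15 = 17/3.
Require 7ⁿ ≥ 17/3 ÷ (1/499) = 8483/3.
7⁴ = 2401 falls short of 8483/3 but 7⁵ = 16807 reaches it, so n = 5.

5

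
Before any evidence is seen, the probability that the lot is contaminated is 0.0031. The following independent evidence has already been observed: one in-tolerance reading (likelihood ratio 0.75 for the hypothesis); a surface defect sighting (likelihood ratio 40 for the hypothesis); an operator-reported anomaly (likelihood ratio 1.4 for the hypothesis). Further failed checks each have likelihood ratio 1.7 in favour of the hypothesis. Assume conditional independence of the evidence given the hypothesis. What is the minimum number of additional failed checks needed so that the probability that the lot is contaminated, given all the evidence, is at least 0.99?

13

Prior odds = 0.0031/0.9969 = 31/9969.
Combined Bayes factor of the evidence already in hand = 0.75 × 40 × 1.4 = 42.
Odds after that evidence = (31/9969) × 42 = 434/3323.
Target odds = 0.99/0.01 = 99.
Need 1.7ⁿ ≥ 99 ÷ (434/3323) = 328977/434.
1.7¹² ≈582.622 falls short of 328977/434 but 1.7¹³ ≈990.458 reaches it, so n = 13.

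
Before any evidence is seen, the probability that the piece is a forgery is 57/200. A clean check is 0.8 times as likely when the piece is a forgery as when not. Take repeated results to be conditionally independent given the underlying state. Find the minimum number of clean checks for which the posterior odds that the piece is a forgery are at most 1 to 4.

Prior odds: 0.285 ÷ 0.715 = 57/143.
Likelihood ratio per clean check = 0.8.
Target odds = 0.25.
Need (57/143) × 0.8ⁿ ≤ 0.25, i.e. 0.8ⁿ ≤ 143/228.
0.8² = 0.64 is still above 143/228 but 0.8³ = 0.512 is at or below it, so n = 3.

3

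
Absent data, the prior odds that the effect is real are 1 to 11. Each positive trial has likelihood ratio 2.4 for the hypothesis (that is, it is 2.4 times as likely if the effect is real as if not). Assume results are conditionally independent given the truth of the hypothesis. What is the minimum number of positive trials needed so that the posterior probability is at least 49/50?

Prior odds = 1/11.
Likelihood ratio per positive trial = 2.4.
Target posterior odds = 0.98/0.02 = 49.
Require 2.4ⁿ ≥ 49 ÷ (1/11) = 539.
2.4⁷ = 35831808/78125 falls short of 539 but 2.4⁸ = 429981696/390625 reaches it, so n = 8.

8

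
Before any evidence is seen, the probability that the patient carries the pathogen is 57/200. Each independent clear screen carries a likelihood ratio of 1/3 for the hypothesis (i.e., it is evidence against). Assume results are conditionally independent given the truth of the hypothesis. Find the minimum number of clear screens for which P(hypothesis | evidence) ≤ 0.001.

Prior odds: 0.285 ÷ 0.715 = 57/143.
Likelihood ratio per clear screen = 1/3.
Target odds: 0.001 ÷ 0.999 = 1/999.
Need (57/143) × (1/3)ⁿ ≤ 1/999, i.e. (1/3)ⁿ ≤ 143/56943.
(1/3)⁵ = 1/243 is still above 143/56943 but (1/3)⁶ = 1/729 is at or below it, so n = 6.

6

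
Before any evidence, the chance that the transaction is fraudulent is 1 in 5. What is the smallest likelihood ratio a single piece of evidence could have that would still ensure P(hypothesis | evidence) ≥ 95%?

76

Prior odds = 0.2/0.8 = 0.25.
Target odds = 0.95/0.05 = 19.
Required Bayes factor = 19 ÷ 0.25 = 76.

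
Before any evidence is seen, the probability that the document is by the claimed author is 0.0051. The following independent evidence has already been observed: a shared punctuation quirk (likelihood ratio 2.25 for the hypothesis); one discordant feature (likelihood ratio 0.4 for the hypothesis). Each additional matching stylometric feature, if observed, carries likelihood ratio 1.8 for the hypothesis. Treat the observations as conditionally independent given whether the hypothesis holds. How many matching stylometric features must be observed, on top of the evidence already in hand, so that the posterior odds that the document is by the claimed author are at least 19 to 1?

Prior odds = 0.0051/0.9949 = 51/9949.
Combined Bayes factor of the evidence already in hand = 2.25 × 0.4 = 0.9.
Odds after that evidence = (51/9949) × 0.9 = 459/99490.
Target odds = 19.
Need 1.8ⁿ ≥ 19 ÷ (459/99490) = 1890310/459.
1.8¹⁴ ≈3748.13 falls short of 1890310/459 but 1.8¹⁵ ≈6746.64 reaches it, so n = 15.

15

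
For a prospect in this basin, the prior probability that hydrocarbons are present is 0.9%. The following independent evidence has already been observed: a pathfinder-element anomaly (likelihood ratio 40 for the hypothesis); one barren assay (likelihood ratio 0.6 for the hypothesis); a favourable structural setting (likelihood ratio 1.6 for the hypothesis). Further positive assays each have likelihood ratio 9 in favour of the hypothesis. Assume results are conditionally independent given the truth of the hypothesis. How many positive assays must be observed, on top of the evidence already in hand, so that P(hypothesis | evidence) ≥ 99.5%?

3

Prior odds = 0.009/0.991 = 9/991.
Combined Bayes factor of the evidence already in hand = 40 × 0.6 × 1.6 = 38.4.
Odds after that evidence = (9/991) × 38.4 = 1728/4955.
Target odds = 0.995/0.005 = 199.
Need 9ⁿ ≥ 199 ÷ (1728/4955) = 986045/1728.
9² = 81 falls short of 986045/1728 but 9³ = 729 reaches it, so n = 3.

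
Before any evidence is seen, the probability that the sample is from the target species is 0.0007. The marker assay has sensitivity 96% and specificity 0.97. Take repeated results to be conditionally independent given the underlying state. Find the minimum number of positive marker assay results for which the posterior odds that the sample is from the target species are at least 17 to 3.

3

Prior odds: 0.0007 ÷ 0.9993 = 7/9993.
False-positive rate = 1 − 0.97 = 0.03; likelihood ratio of a positive = 0.96/0.03 = 32.
Target odds = 17/3.
Require 32ⁿ ≥ 17/3 ÷ (7/9993) = 56627/7.
32² = 1024 falls short of 56627/7 but 32³ = 32768 reaches it, so n = 3.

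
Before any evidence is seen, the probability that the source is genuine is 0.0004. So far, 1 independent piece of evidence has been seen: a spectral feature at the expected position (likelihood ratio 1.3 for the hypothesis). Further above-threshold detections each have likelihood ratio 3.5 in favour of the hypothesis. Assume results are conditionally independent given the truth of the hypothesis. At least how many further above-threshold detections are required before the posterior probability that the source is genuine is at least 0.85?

8

Prior odds = 0.0004/0.9996 = 1/2499.
Bayes factor of the evidence already in hand = 1.3.
Odds after that evidence = (1/2499) × 1.3 = 13/24990.
Target odds = 0.85/0.15 = 17/3.
Need 3.5ⁿ ≥ 17/3 ÷ (13/24990) = 141610/13.
3.5⁷ = 823543/128 falls short of 141610/13 but 3.5⁸ = 5764801/256 reaches it, so n = 8.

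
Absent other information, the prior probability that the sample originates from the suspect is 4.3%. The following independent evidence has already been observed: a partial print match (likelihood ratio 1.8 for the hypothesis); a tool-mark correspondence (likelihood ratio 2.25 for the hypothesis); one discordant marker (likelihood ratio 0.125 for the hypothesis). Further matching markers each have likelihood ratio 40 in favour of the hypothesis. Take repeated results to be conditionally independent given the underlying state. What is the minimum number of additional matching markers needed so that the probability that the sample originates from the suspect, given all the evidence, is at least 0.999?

Prior odds = 0.043/0.957 = 43/957.
Combined Bayes factor of the evidence already in hand = 1.8 × 2.25 × 0.125 = 0.50625.
Odds after that evidence = (43/957) × 0.50625 = 1161/51040.
Target odds = 0.999/0.001 = 999.
Need 40ⁿ ≥ 999 ÷ (1161/51040) = 1888480/43.
40² = 1600 falls short of 1888480/43 but 40³ = 64000 reaches it, so n = 3.

3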